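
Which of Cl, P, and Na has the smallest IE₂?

The second ionization energy removes an electron from the +1 ion. For each element: Cl⁺ still has 6 valence electrons; P⁺ still has 4 valence electrons; Na⁺ is the bare [Ne] core.
Breaking into a closed-shell core is much more expensive than removing a leftover valence electron — Na has the largest IE_2 here.
Valence configurations: Cl⁺ [Ne]3s²3p⁴, P⁺ [Ne]3s²3p².
The numbers (kJ/mol): Cl 2298, P 1907, Na 4562.
Putting it together, IE_2: P < Cl < Na.

P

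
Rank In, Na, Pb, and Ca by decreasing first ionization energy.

Na is in period 3, group 1; Ca is in period 4, group 2; In is in period 5, group 13; Pb is in period 6, group 14.
Removing the outermost electron gets harder across a period and easier down a group.
A diagonal step moves right (one effect) and down (the opposite effect) at once.
In > Na: the two effects oppose for this pair; the across-period effect wins (558 vs 496 kJ/mol).
Ca > In: period and group pull opposite ways; the down-group shift dominates (590 vs 558 kJ/mol).
Pb > Ca: period and group pull opposite ways; the across-period shift dominates (716 vs 590 kJ/mol).
Approximate values (kJ/mol): Na 496, Ca 590, In 558, Pb 716.
So from highest to lowest: Pb > Ca > In > Na.

Pb > Ca > In > Na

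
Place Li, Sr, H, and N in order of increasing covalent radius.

H < N < Li < Sr

H is in period 1, group 1; Li is in period 2, group 1; N is in period 2, group 15; Sr is in period 5, group 2.
Radius decreases left→right (rising Z_eff, same n) and increases top→bottom (higher n).
These span different periods and groups, so the two trends combine.
N > H: period and group pull opposite ways; the down-group shift dominates (71 vs 32 pm).
Li > N: both are in period 2; the period trend gives Li the larger value.
Sr > Li: period and group pull opposite ways; the down-group shift dominates (185 vs 133 pm).
Approximate values (pm): H 32, Li 133, N 71, Sr 185.
So from smallest to largest: H < N < Li < Sr.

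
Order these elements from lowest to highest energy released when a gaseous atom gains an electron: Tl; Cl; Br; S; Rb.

S is in period 3, group 16; Cl is in period 3, group 17; Br is in period 4, group 17; Rb is in period 5, group 1; Tl is in period 6, group 13.
Electron affinity generally becomes more exothermic across a period toward the halogens and less exothermic down a group.
These span different periods and groups, so the two trends combine.
Rb > Tl: period and group pull opposite ways; the down-group shift dominates (47 vs 19 kJ/mol).
S > Rb: both effects reinforce here, so S is clearly the higher of the two.
Br > S: the two effects oppose for this pair; the across-period effect wins (325 vs 200 kJ/mol).
Cl > Br: Cl sits above Br in group 17, so the down-group effect alone puts Cl higher.
Approximate values (kJ/mol): S 200, Cl 349, Br 325, Rb 47, Tl 19.
So from lowest to highest: Tl < Rb < S < Br < Cl.

Tl, Rb, S, Br, Cl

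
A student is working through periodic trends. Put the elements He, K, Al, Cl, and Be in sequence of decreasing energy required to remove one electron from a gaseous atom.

He > Cl > Be > Al > K

He is in period 1, group 18; Be is in period 2, group 2; Al is in period 3, group 13; Cl is in period 3, group 17; K is in period 4, group 1.
IE₁ increases left→right with effective nuclear charge and decreases top→bottom as the valence shell moves farther out.
Neither a single period nor a single group — weigh both effects.
Al > K: relative to K, both the across-period and down-group shifts push Al's first ionization energy up.
Be > Al: period and group pull opposite ways; the down-group shift dominates (900 vs 578 kJ/mol).
Cl > Be: period and group pull opposite ways; the across-period shift dominates (1251 vs 900 kJ/mol).
He > Cl: both effects reinforce here, so He is clearly the higher of the two.
Tabulated first ionization energy (kJ/mol): He 2372, Be 900, Al 578, Cl 1251, K 419.
So from highest to lowest: He > Cl > Be > Al > K.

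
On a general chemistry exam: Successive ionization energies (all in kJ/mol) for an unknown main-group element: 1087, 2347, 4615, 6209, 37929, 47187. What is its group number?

Look for the largest jump between consecutive ionization energies: IE5/IE4 ≈ 6.1, far larger than any earlier ratio.
That jump marks the point where a core electron is being removed. So the atom has 4 valence electrons.
A main-group element with 4 valence electrons is in group 14.

Group 14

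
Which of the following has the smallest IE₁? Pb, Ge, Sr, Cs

Cs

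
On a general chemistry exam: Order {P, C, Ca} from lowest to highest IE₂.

Ca, P, C

After 1 electron has been removed, what remains? P⁺ still has 4 valence electrons; C⁺ still has 3 valence electrons; Ca⁺ still has 1 valence electron.
All are still removing valence electrons, so compare the +1 ions as you would atoms: IE_2 generally rises across a period (higher Z_eff) and falls down a group (larger shell), subject to the usual subshell exceptions.
Valence configurations: P⁺ [Ne]3s²3p², C⁺ [He]2s²2p¹, Ca⁺ [Ar]4s¹.
Tabulated IE_2 (kJ/mol): P 1907, C 2353, Ca 1145.
Hence IE_2: Ca < P < C.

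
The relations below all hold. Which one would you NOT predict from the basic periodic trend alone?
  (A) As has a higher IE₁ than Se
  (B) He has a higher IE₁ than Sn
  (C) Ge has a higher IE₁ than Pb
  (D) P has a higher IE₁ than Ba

(A)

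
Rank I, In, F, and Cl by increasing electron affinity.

F is in period 2, group 17; Cl is in period 3, group 17; In is in period 5, group 13; I is in period 5, group 17.
Electron affinity generally becomes more exothermic across a period toward the halogens and less exothermic down a group.
Neither a single period nor a single group — weigh both effects.
I > In: I lies to the right of In in period 5, so the across-period effect alone puts I higher.
F > I: F sits above I in group 17, so the down-group effect alone puts F higher.
Cl > F: this pair runs against the simple trend — see the exception note.
Note the exception: Cl has a higher electron affinity than F, contrary to the simple trend — F's small 2p subshell makes the incoming electron feel strong e⁻–e⁻ repulsion, so Cl actually releases more energy on gaining an electron.
Approximate values (kJ/mol): F 328, Cl 349, In 29, I 295.
So from lowest to highest: In < I < F < Cl.

In, I, F, Cl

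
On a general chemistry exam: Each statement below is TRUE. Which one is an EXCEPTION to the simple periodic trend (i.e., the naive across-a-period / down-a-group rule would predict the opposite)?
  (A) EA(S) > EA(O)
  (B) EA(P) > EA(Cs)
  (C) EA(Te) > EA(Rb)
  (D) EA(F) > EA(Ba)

The general trend: electron affinity increases across a period and decreases down a group.
(A) S (period 3, group 16) vs O (period 2, group 16): the stated order contradicts the simple trend.
(B) P (period 3, group 15) vs Cs (period 6, group 1): the stated order agrees with the simple trend.
(C) Te (period 5, group 16) vs Rb (period 5, group 1): the stated order agrees with the simple trend.
(D) F (period 2, group 17) vs Ba (period 6, group 2): the stated order agrees with the simple trend.
The exception is (A): the compact 2p subshell of O repels the added electron more than S's larger 3p does.

(A)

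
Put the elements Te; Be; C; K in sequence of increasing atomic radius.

C, Be, Te, K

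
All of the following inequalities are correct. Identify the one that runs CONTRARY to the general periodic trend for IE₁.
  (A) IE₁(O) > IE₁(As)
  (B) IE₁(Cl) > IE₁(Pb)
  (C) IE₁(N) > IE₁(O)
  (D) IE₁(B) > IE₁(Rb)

(C)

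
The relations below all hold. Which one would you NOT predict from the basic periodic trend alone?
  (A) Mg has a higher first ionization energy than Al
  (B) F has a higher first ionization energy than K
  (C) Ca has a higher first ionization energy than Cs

The general trend: first ionization energy increases across a period and decreases down a group.
(A) Mg (period 3, group 2) vs Al (period 3, group 13): the stated order contradicts the simple trend.
(B) F (period 2, group 17) vs K (period 4, group 1): the stated order agrees with the simple trend.
(C) Ca (period 4, group 2) vs Cs (period 6, group 1): the stated order agrees with the simple trend.
The exception is (A): Al's single 3p electron is easier to remove than one from Mg's filled 3s².

(A)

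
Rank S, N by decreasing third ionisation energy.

N > S

IE_3 is the cost of taking one more electron from the +2 cation: S²⁺ still has 4 valence electrons; N²⁺ still has 3 valence electrons.
All are still removing valence electrons, so compare the +2 ions as you would atoms: IE_3 generally rises across a period (higher Z_eff) and falls down a group (larger shell), subject to the usual subshell exceptions.
Valence configurations: S²⁺ [Ne]3s²3p², N²⁺ [He]2s²2p¹.
The numbers (kJ/mol): S 3357, N 4578.
Putting it together, IE_3: S < N.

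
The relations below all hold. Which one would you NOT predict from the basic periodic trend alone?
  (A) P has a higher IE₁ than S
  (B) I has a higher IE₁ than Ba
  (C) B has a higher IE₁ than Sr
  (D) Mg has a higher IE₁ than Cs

The general trend: IE₁ increases across a period and decreases down a group.
(A) P (period 3, group 15) vs S (period 3, group 16): the stated order contradicts the simple trend.
(B) I (period 5, group 17) vs Ba (period 6, group 2): the stated order agrees with the simple trend.
(C) B (period 2, group 13) vs Sr (period 5, group 2): the stated order agrees with the simple trend.
(D) Mg (period 3, group 2) vs Cs (period 6, group 1): the stated order agrees with the simple trend.
The exception is (A): S (3p⁴) ionizes more easily than half-filled P (3p³) because the paired 3p electron in S is pushed out by e⁻–e⁻ repulsion.

(A)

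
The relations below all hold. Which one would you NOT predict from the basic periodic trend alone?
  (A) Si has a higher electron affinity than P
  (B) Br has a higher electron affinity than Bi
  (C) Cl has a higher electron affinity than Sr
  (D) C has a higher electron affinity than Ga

(A)

The general trend: electron affinity increases across a period and decreases down a group.
(A) Si (period 3, group 14) vs P (period 3, group 15): the stated order contradicts the simple trend.
(B) Br (period 4, group 17) vs Bi (period 6, group 15): the stated order agrees with the simple trend.
(C) Cl (period 3, group 17) vs Sr (period 5, group 2): the stated order agrees with the simple trend.
(D) C (period 2, group 14) vs Ga (period 4, group 13): the stated order agrees with the simple trend.
The exception is (A): adding an electron to P's half-filled 3p³ is unfavourable, so Si (3p²) has the more exothermic EA.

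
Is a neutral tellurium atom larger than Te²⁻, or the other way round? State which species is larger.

Forming Te²⁻ adds 2 electrons to Te. More electron–electron repulsion in the same shell, with unchanged nuclear charge, lets the cloud expand.
An anion is larger than its parent atom: Te²⁻ > Te.

Te²⁻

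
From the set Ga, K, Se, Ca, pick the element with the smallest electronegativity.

K

Smaller atoms with higher effective nuclear charge are more electronegative.
All lie in period 4, so electronegativity increases left to right.
The smallest electronegativity among these belongs to K.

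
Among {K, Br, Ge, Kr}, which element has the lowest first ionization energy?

K

K is in period 4, group 1; Ge is in period 4, group 14; Br is in period 4, group 17; Kr is in period 4, group 18.
Across a period the outer electron is held more tightly (higher IE₁); down a group it sits in a higher shell, more shielded, and comes off more easily.
All lie in period 4, so first ionization energy increases left to right.
The lowest first ionization energy among these belongs to K.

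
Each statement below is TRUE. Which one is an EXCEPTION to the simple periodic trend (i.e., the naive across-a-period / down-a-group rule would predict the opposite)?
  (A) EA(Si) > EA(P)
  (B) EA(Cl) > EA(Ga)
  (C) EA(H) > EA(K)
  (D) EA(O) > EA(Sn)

(A)

The general trend: electron affinity increases across a period and decreases down a group.
(A) Si (period 3, group 14) vs P (period 3, group 15): the stated order contradicts the simple trend.
(B) Cl (period 3, group 17) vs Ga (period 4, group 13): the stated order agrees with the simple trend.
(C) H (period 1, group 1) vs K (period 4, group 1): the stated order agrees with the simple trend.
(D) O (period 2, group 16) vs Sn (period 5, group 14): the stated order agrees with the simple trend.
The exception is (A): adding an electron to P's half-filled 3p³ is unfavourable, so Si (3p²) has the more exothermic EA.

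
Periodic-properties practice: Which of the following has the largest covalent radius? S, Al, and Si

Al

Al is in period 3, group 13; Si is in period 3, group 14; S is in period 3, group 16.
Moving right in a period, electrons are added to the same shell under a stronger nuclear pull, so atoms get smaller; moving down, a new shell is opened and atoms get larger.
All lie in period 3, so atomic radius increases right to left.
The largest covalent radius among these belongs to Al.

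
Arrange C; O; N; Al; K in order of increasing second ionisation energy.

Al, C, N, K, O

The second ionization energy removes an electron from the +1 ion. For each element: C⁺ still has 3 valence electrons; O⁺ still has 5 valence electrons; N⁺ still has 4 valence electrons; Al⁺ still has 2 valence electrons; K⁺ is the bare [Ar] core.
Usually core removal costs more than valence removal, but here the competition is close: a tightly held n=2 valence electron can cost more to remove than an n=3 core electron, so the actual values have to decide it.
Valence configurations: C⁺ [He]2s²2p¹, O⁺ [He]2s²2p³, N⁺ [He]2s²2p², Al⁺ [Ne]3s².
Approximate IE_2 values (kJ/mol): C 2353, O 3388, N 2856, Al 1817, K 3052.
So the second ionization energies run Al < C < N < K < O.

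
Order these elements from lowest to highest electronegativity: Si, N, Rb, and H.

Rb, Si, H, N

Electronegativity increases across a period and decreases down a group, tracking effective nuclear charge and atomic size.
Neither a single period nor a single group — weigh both effects.
Si > Rb: relative to Rb, both the across-period and down-group shifts push Si's electronegativity up.
H > Si: the two effects oppose for this pair; the down-group effect wins (2.20 vs 1.90).
N > H: period and group pull opposite ways; the across-period shift dominates (3.04 vs 2.20).
For reference (Pauling): H 2.20, N 3.04, Si 1.90, Rb 0.82.
So from lowest to highest: Rb < Si < H < N.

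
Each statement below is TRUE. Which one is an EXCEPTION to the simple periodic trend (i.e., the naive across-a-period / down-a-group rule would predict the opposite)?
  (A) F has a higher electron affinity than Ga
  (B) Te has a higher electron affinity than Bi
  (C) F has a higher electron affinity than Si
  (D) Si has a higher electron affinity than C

(D)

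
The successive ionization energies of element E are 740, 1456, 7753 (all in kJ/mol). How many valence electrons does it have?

2

Look for the largest jump between consecutive ionization energies: IE3/IE2 ≈ 5.3, far larger than any earlier ratio.
That jump marks the point where a core electron is being removed. So the atom has 2 valence electrons.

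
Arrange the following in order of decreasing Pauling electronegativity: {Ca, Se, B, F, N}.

F > N > Se > B > Ca

B is in period 2, group 13; N is in period 2, group 15; F is in period 2, group 17; Ca is in period 4, group 2; Se is in period 4, group 16.
Electronegativity increases across a period and decreases down a group, tracking effective nuclear charge and atomic size.
Here both period and group differ, so the two effects have to be weighed against each other.
B > Ca: both effects reinforce here, so B is clearly the higher of the two.
Se > B: period and group pull opposite ways; the across-period shift dominates (2.55 vs 2.04).
N > Se: period and group pull opposite ways; the down-group shift dominates (3.04 vs 2.55).
F > N: both are in period 2; the period trend gives F the larger value.
Tabulated electronegativity (Pauling): B 2.04, N 3.04, F 3.98, Ca 1.00, Se 2.55.
So from highest to lowest: F > N > Se > B > Ca.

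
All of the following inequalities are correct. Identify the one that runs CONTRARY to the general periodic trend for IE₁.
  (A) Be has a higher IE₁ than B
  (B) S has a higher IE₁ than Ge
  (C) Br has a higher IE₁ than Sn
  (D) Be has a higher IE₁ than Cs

The general trend: IE₁ increases across a period and decreases down a group.
(A) Be (period 2, group 2) vs B (period 2, group 13): the stated order contradicts the simple trend.
(B) S (period 3, group 16) vs Ge (period 4, group 14): the stated order agrees with the simple trend.
(C) Br (period 4, group 17) vs Sn (period 5, group 14): the stated order agrees with the simple trend.
(D) Be (period 2, group 2) vs Cs (period 6, group 1): the stated order agrees with the simple trend.
The exception is (A): removing B's lone 2p electron is easier than breaking Be's filled 2s².

(A)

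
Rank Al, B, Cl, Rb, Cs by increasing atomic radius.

Atomic radius shrinks across a period as nuclear charge pulls the same shell inward, and grows down a group as new shells are added.
Here both period and group differ, so the two effects have to be weighed against each other.
Cl > B: period and group pull opposite ways; the down-group shift dominates (99 vs 85 pm).
Al > Cl: both are in period 3; the period trend gives Al the larger value.
Rb > Al: relative to Al, both the across-period and down-group shifts push Rb's atomic radius up.
Cs > Rb: Cs sits below Rb in group 1, so the down-group effect alone puts Cs larger.
Tabulated atomic radius (pm): B 85, Al 126, Cl 99, Rb 210, Cs 232.
So from smallest to largest: B < Cl < Al < Rb < Cs.

B < Cl < Al < Rb < Cs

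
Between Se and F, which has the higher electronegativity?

F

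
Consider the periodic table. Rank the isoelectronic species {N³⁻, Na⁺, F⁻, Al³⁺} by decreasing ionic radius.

N³⁻ > F⁻ > Na⁺ > Al³⁺

All of these have 10 electrons, so size is governed by nuclear charge alone: the more protons, the stronger the pull on the same electron cloud, and the smaller the ion.
Nuclear charges: Al³⁺ (Z=13), Na⁺ (Z=11), F⁻ (Z=9), N³⁻ (Z=7).
Largest to smallest: N³⁻ > F⁻ > Na⁺ > Al³⁺.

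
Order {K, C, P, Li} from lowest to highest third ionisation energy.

P, K, C, Li

IE_3 is the cost of taking one more electron from the +2 cation: K²⁺ is already 1 electron into the core; C²⁺ still has 2 valence electrons; P²⁺ still has 3 valence electrons; Li²⁺ is already 1 electron into the core.
Usually core removal costs more than valence removal, but here the competition is close: a tightly held n=2 valence electron can cost more to remove than an n=3 core electron, so the actual values have to decide it.
Valence configurations: C²⁺ [He]2s², P²⁺ [Ne]3s²3p¹.
Approximate IE_3 values (kJ/mol): K 4420, C 4620, P 2914, Li 11815.
Putting it together, IE_3: P < K < C < Li.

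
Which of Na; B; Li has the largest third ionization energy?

Li

IE_3 is the cost of taking one more electron from the +2 cation: Na²⁺ is already 1 electron into the core; B²⁺ still has 1 valence electron; Li²⁺ is already 1 electron into the core.
Core electrons are held far more tightly than valence electrons, so Na and Li top the IE_3 order.
The numbers (kJ/mol): Na 6910, B 3660, Li 11815.
Hence IE_3: B < Na < Li.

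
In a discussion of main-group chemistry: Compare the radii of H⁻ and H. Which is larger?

Forming H⁻ adds 1 electron to H. More electron–electron repulsion in the same shell, with unchanged nuclear charge, lets the cloud expand.
An anion is larger than its parent atom: H⁻ > H.

H⁻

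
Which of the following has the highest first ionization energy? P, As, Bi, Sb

P

P is in period 3, group 15; As is in period 4, group 15; Sb is in period 5, group 15; Bi is in period 6, group 15.
Across a period the outer electron is held more tightly (higher IE₁); down a group it sits in a higher shell, more shielded, and comes off more easily.
All are in group 15, so first ionization energy increases up the group.
The highest first ionization energy among these belongs to P.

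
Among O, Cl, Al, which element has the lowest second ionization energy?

Consider each +1 ion: O⁺ still has 5 valence electrons; Cl⁺ still has 6 valence electrons; Al⁺ still has 2 valence electrons.
All are still removing valence electrons, so compare the +1 ions as you would atoms: IE_2 generally rises across a period (higher Z_eff) and falls down a group (larger shell), subject to the usual subshell exceptions.
Valence configurations: O⁺ [He]2s²2p³, Cl⁺ [Ne]3s²3p⁴, Al⁺ [Ne]3s².
Approximate IE_2 values (kJ/mol): O 3388, Cl 2298, Al 1817.
Putting it together, IE_2: Al < Cl < O.

Al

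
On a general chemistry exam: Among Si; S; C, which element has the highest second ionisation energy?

C

The second ionization energy removes an electron from the +1 ion. For each element: Si⁺ still has 3 valence electrons; S⁺ still has 5 valence electrons; C⁺ still has 3 valence electrons.
All are still removing valence electrons, so compare the +1 ions as you would atoms: IE_2 generally rises across a period (higher Z_eff) and falls down a group (larger shell), subject to the usual subshell exceptions.
Valence configurations: Si⁺ [Ne]3s²3p¹, S⁺ [Ne]3s²3p³, C⁺ [He]2s²2p¹.
Approximate IE_2 values (kJ/mol): Si 1577, S 2252, C 2353.
Putting it together, IE_2: Si < S < C.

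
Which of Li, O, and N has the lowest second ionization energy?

N

IE_2 is the cost of taking one more electron from the +1 cation: Li⁺ is the bare [He] core; O⁺ still has 5 valence electrons; N⁺ still has 4 valence electrons.
Core electrons are held far more tightly than valence electrons, so Li tops the IE_2 order.
Valence configurations: O⁺ [He]2s²2p³, N⁺ [He]2s²2p².
Approximate IE_2 values (kJ/mol): Li 7298, O 3388, N 2856.
Hence IE_2: N < O < Li.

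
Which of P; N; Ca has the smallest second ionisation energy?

Ca

After 1 electron has been removed, what remains? P⁺ still has 4 valence electrons; N⁺ still has 4 valence electrons; Ca⁺ still has 1 valence electron.
All are still removing valence electrons, so compare the +1 ions as you would atoms: IE_2 generally rises across a period (higher Z_eff) and falls down a group (larger shell), subject to the usual subshell exceptions.
Valence configurations: P⁺ [Ne]3s²3p², N⁺ [He]2s²2p², Ca⁺ [Ar]4s¹.
Tabulated IE_2 (kJ/mol): P 1907, N 2856, Ca 1145.
So the second ionization energies run Ca < P < N.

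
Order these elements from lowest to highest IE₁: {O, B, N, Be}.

IE₁ increases left→right with effective nuclear charge and decreases top→bottom as the valence shell moves farther out.
All lie in period 2; the across-period trend (first ionization energy increases left to right) applies, with the exception below.
Note the exception: Be has a higher first ionization energy than B, contrary to the simple trend — removing B's lone 2p electron is easier than breaking Be's filled 2s².
Note the exception: N has a higher first ionization energy than O, contrary to the simple trend — pairing an electron in O's 2p⁴ costs repulsion energy, so O ionizes more easily than half-filled N (2p³).
Tabulated first ionization energy (kJ/mol): Be 900, B 801, N 1402, O 1314.
So from lowest to highest: B < Be < O < N.

B < Be < O < N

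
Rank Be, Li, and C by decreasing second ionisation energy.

Li > C > Be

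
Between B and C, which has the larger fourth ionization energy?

B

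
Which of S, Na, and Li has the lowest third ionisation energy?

S

Consider each +2 ion: S²⁺ still has 4 valence electrons; Na²⁺ is already 1 electron into the core; Li²⁺ is already 1 electron into the core.
Breaking into a closed-shell core is much more expensive than removing a leftover valence electron — Na and Li have the largest IE_3 here.
The numbers (kJ/mol): S 3357, Na 6910, Li 11815.
So the third ionization energies run S < Na < Li.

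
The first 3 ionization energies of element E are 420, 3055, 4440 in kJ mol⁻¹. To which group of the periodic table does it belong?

Group 1

Look for the largest jump between consecutive ionization energies: IE2/IE1 ≈ 7.3, far larger than any earlier ratio.
That jump marks the point where a core electron is being removed. So the atom has 1 valence electron.
A main-group element with 1 valence electron is in group 1.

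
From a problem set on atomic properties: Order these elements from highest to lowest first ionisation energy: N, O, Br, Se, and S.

N, O, Br, S, Se

Removing the outermost electron gets harder across a period and easier down a group.
These span different periods and groups, so the two trends combine.
S > Se: they share group 16; the group trend gives S the larger value.
Br > S: the two effects oppose for this pair; the across-period effect wins (1140 vs 1000 kJ/mol).
O > Br: the two effects oppose for this pair; the down-group effect wins (1314 vs 1140 kJ/mol).
N > O: this pair runs against the simple trend — see the exception note.
Note the exception: N has a higher first ionization energy than O, contrary to the simple trend — pairing an electron in O's 2p⁴ costs repulsion energy, so O ionizes more easily than half-filled N (2p³).
Tabulated first ionization energy (kJ/mol): N 1402, O 1314, S 1000, Se 941, Br 1140.
So from highest to lowest: N > O > Br > S > Se.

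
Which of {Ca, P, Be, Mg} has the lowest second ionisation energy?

Ca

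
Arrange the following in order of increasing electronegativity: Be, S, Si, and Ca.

Atoms toward the upper right of the periodic table pull bonding electrons most strongly.
Neither a single period nor a single group — weigh both effects.
Be > Ca: Be sits above Ca in group 2, so the down-group effect alone puts Be higher.
Si > Be: period and group pull opposite ways; the across-period shift dominates (1.90 vs 1.57).
S > Si: S lies to the right of Si in period 3, so the across-period effect alone puts S higher.
For reference (Pauling): Be 1.57, Si 1.90, S 2.58, Ca 1.00.
So from lowest to highest: Ca < Be < Si < S.

Ca < Be < Si < S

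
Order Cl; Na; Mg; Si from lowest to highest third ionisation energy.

Si, Cl, Na, Mg

The third ionization energy removes an electron from the +2 ion. For each element: Cl²⁺ still has 5 valence electrons; Na²⁺ is already 1 electron into the core; Mg²⁺ is the bare [Ne] core; Si²⁺ still has 2 valence electrons.
Breaking into a closed-shell core is much more expensive than removing a leftover valence electron — Na and Mg have the largest IE_3 here.
Valence configurations: Cl²⁺ [Ne]3s²3p³, Si²⁺ [Ne]3s².
Tabulated IE_3 (kJ/mol): Cl 3822, Na 6910, Mg 7733, Si 3232.
Putting it together, IE_3: Si < Cl < Na < Mg.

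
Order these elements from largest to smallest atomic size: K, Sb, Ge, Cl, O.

K > Sb > Ge > Cl > O

O is in period 2, group 16; Cl is in period 3, group 17; K is in period 4, group 1; Ge is in period 4, group 14; Sb is in period 5, group 15.
Across a period the added protons contract the valence shell; down a group each new principal shell makes the atom larger.
Here both period and group differ, so the two effects have to be weighed against each other.
Cl > O: the two effects oppose for this pair; the down-group effect wins (99 vs 63 pm).
Ge > Cl: relative to Cl, both the across-period and down-group shifts push Ge's atomic radius up.
Sb > Ge: period and group pull opposite ways; the down-group shift dominates (140 vs 121 pm).
K > Sb: period and group pull opposite ways; the across-period shift dominates (196 vs 140 pm).
Tabulated atomic radius (pm): O 63, Cl 99, K 196, Ge 121, Sb 140.
So from largest to smallest: K > Sb > Ge > Cl > O.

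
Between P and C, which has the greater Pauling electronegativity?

C

EN rises left→right (higher Z_eff, smaller atoms) and falls top→bottom (larger, more shielded atoms).
These sit on a diagonal, where the across-period and down-group effects partly cancel.
C > P: period and group pull opposite ways; the down-group shift dominates (2.55 vs 2.19).
Approximate values (Pauling): C 2.55, P 2.19.
So C has the greater Pauling electronegativity (C > P).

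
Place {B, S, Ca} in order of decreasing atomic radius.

B is in period 2, group 13; S is in period 3, group 16; Ca is in period 4, group 2.
Across a period the added protons contract the valence shell; down a group each new principal shell makes the atom larger.
Here both period and group differ, so the two effects have to be weighed against each other.
S > B: period and group pull opposite ways; the down-group shift dominates (103 vs 85 pm).
Ca > S: both effects reinforce here, so Ca is clearly the larger of the two.
Tabulated atomic radius (pm): B 85, S 103, Ca 171.
So from largest to smallest: Ca > S > B.

Ca > S > B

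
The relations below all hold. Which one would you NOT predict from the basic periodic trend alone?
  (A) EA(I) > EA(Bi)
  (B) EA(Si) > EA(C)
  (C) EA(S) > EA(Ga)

The general trend: electron affinity increases across a period and decreases down a group.
(A) I (period 5, group 17) vs Bi (period 6, group 15): the stated order agrees with the simple trend.
(B) Si (period 3, group 14) vs C (period 2, group 14): the stated order contradicts the simple trend.
(C) S (period 3, group 16) vs Ga (period 4, group 13): the stated order agrees with the simple trend.
The exception is (B): Si's larger, more diffuse 3p orbitals accept an added electron slightly more readily than C's compact 2p.

(B)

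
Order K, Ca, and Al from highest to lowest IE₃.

After 2 electrons have been removed, what remains? K²⁺ is already 1 electron into the core; Ca²⁺ is the bare [Ar] core; Al²⁺ still has 1 valence electron.
Pulling an electron out of a noble-gas core costs far more than removing a remaining valence electron, so K and Ca sit at the high end of IE_3.
The numbers (kJ/mol): K 4420, Ca 4912, Al 2745.
Putting it together, IE_3: Al < K < Ca.

Ca, K, Al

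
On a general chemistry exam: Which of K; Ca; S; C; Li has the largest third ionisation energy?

Consider each +2 ion: K²⁺ is already 1 electron into the core; Ca²⁺ is the bare [Ar] core; S²⁺ still has 4 valence electrons; C²⁺ still has 2 valence electrons; Li²⁺ is already 1 electron into the core.
Usually core removal costs more than valence removal, but here the competition is close: a tightly held n=2 valence electron can cost more to remove than an n=3 core electron, so the actual values have to decide it.
Valence configurations: S²⁺ [Ne]3s²3p², C²⁺ [He]2s².
Tabulated IE_3 (kJ/mol): K 4420, Ca 4912, S 3357, C 4620, Li 11815.
Hence IE_3: S < K < C < Ca < Li.

Li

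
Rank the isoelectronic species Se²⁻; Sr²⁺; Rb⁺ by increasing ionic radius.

Sr²⁺ < Rb⁺ < Se²⁻

All of these have 36 electrons, so size is governed by nuclear charge alone: the more protons, the stronger the pull on the same electron cloud, and the smaller the ion.
Nuclear charges: Sr²⁺ (Z=38), Rb⁺ (Z=37), Se²⁻ (Z=34).
Smallest to largest: Sr²⁺ < Rb⁺ < Se²⁻.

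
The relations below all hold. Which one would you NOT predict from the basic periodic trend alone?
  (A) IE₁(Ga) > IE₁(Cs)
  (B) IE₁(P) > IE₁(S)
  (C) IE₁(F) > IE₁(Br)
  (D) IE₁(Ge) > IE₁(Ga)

(B)

The general trend: first ionisation energy increases across a period and decreases down a group.
(A) Ga (period 4, group 13) vs Cs (period 6, group 1): the stated order agrees with the simple trend.
(B) P (period 3, group 15) vs S (period 3, group 16): the stated order contradicts the simple trend.
(C) F (period 2, group 17) vs Br (period 4, group 17): the stated order agrees with the simple trend.
(D) Ge (period 4, group 14) vs Ga (period 4, group 13): the stated order agrees with the simple trend.
The exception is (B): S (3p⁴) ionizes more easily than half-filled P (3p³) because the paired 3p electron in S is pushed out by e⁻–e⁻ repulsion.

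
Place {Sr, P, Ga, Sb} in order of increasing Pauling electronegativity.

Sr < Ga < Sb < P

P is in period 3, group 15; Ga is in period 4, group 13; Sr is in period 5, group 2; Sb is in period 5, group 15.
Electronegativity increases across a period and decreases down a group, tracking effective nuclear charge and atomic size.
Neither a single period nor a single group — weigh both effects.
Ga > Sr: both effects reinforce here, so Ga is clearly the higher of the two.
Sb > Ga: the two effects oppose for this pair; the across-period effect wins (2.05 vs 1.81).
P > Sb: they share group 15; the group trend gives P the larger value.
Approximate values (Pauling): P 2.19, Ga 1.81, Sr 0.95, Sb 2.05.
So from lowest to highest: Sr < Ga < Sb < P.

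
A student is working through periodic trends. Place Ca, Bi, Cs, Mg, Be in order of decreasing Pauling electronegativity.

Be is in period 2, group 2; Mg is in period 3, group 2; Ca is in period 4, group 2; Cs is in period 6, group 1; Bi is in period 6, group 15.
EN rises left→right (higher Z_eff, smaller atoms) and falls top→bottom (larger, more shielded atoms).
Here both period and group differ, so the two effects have to be weighed against each other.
Ca > Cs: both effects reinforce here, so Ca is clearly the higher of the two.
Mg > Ca: they share group 2; the group trend gives Mg the larger value.
Be > Mg: they share group 2; the group trend gives Be the larger value.
Bi > Be: period and group pull opposite ways; the across-period shift dominates (2.02 vs 1.57).
For reference (Pauling): Be 1.57, Mg 1.31, Ca 1.00, Cs 0.79, Bi 2.02.
So from highest to lowest: Bi > Be > Mg > Ca > Cs.

Bi, Be, Mg, Ca, Cs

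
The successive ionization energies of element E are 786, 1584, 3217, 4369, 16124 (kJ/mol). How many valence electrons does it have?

Look for the largest jump between consecutive ionization energies: IE5/IE4 ≈ 3.7, far larger than any earlier ratio.
That jump marks the point where a core electron is being removed. So the atom has 4 valence electrons.

4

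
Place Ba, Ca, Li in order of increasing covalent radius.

Li < Ca < Ba

Li is in period 2, group 1; Ca is in period 4, group 2; Ba is in period 6, group 2.
Across a period the added protons contract the valence shell; down a group each new principal shell makes the atom larger.
Neither a single period nor a single group — weigh both effects.
Ca > Li: period and group pull opposite ways; the down-group shift dominates (171 vs 133 pm).
Ba > Ca: Ba sits below Ca in group 2, so the down-group effect alone puts Ba larger.
Tabulated atomic radius (pm): Li 133, Ca 171, Ba 196.
So from smallest to largest: Li < Ca < Ba.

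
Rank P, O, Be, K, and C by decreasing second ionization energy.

IE_2 is the cost of taking one more electron from the +1 cation: P⁺ still has 4 valence electrons; O⁺ still has 5 valence electrons; Be⁺ still has 1 valence electron; K⁺ is the bare [Ar] core; C⁺ still has 3 valence electrons.
Usually core removal costs more than valence removal, but here the competition is close: a tightly held n=2 valence electron can cost more to remove than an n=3 core electron, so the actual values have to decide it.
Valence configurations: P⁺ [Ne]3s²3p², O⁺ [He]2s²2p³, Be⁺ [He]2s¹, C⁺ [He]2s²2p¹.
The numbers (kJ/mol): P 1907, O 3388, Be 1757, K 3052, C 2353.
Overall IE_2 order: Be < P < C < K < O.

O > K > C > P > Be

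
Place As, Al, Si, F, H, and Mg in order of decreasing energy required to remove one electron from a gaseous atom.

F > H > As > Si > Mg > Al

H is in period 1, group 1; F is in period 2, group 17; Mg is in period 3, group 2; Al is in period 3, group 13; Si is in period 3, group 14; As is in period 4, group 15.
First ionization energy rises across a period (greater Z_eff holds electrons more tightly) and falls down a group (valence electrons are farther from the nucleus).
Here both period and group differ, so the two effects have to be weighed against each other.
Mg > Al: this pair runs against the simple trend — see the exception note.
Si > Mg: both are in period 3; the period trend gives Si the larger value.
As > Si: the two effects oppose for this pair; the across-period effect wins (947 vs 786 kJ/mol).
H > As: the two effects oppose for this pair; the down-group effect wins (1312 vs 947 kJ/mol).
F > H: the two effects oppose for this pair; the across-period effect wins (1681 vs 1312 kJ/mol).
Note the exception: Mg has a higher first ionization energy than Al, contrary to the simple trend — Al's single 3p electron is easier to remove than one from Mg's filled 3s².
Tabulated first ionization energy (kJ/mol): H 1312, F 1681, Mg 738, Al 578, Si 786, As 947.
So from highest to lowest: F > H > As > Si > Mg > Al.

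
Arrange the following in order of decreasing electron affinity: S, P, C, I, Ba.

Atoms with high Z_eff and room in the valence shell (especially the halogens) have the most exothermic electron affinities.
Neither a single period nor a single group — weigh both effects.
P > Ba: relative to Ba, both the across-period and down-group shifts push P's electron affinity up.
C > P: the two effects oppose for this pair; the down-group effect wins (122 vs 72 kJ/mol).
S > C: the two effects oppose for this pair; the across-period effect wins (200 vs 122 kJ/mol).
I > S: period and group pull opposite ways; the across-period shift dominates (295 vs 200 kJ/mol).
Tabulated electron affinity (kJ/mol): C 122, P 72, S 200, I 295, Ba 14.
So from highest to lowest: I > S > C > P > Ba.

I > S > C > P > Ba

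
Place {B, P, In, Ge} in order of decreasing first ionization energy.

P, B, Ge, In

Removing the outermost electron gets harder across a period and easier down a group.
These span different periods and groups, so the two trends combine.
Ge > In: relative to In, both the across-period and down-group shifts push Ge's first ionization energy up.
B > Ge: the two effects oppose for this pair; the down-group effect wins (801 vs 762 kJ/mol).
P > B: the two effects oppose for this pair; the across-period effect wins (1012 vs 801 kJ/mol).
Tabulated first ionization energy (kJ/mol): B 801, P 1012, Ge 762, In 558.
So from highest to lowest: P > B > Ge > In.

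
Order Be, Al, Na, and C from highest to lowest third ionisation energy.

Be > Na > C > Al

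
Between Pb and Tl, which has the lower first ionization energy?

First ionization energy rises across a period (greater Z_eff holds electrons more tightly) and falls down a group (valence electrons are farther from the nucleus).
All lie in period 6, so first ionization energy increases left to right.
So Tl has the lower first ionization energy (Tl < Pb).

Tl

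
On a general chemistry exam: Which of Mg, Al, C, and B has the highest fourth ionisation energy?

B

IE_4 is the cost of taking one more electron from the +3 cation: Mg³⁺ is already 1 electron into the core; Al³⁺ is the bare [Ne] core; C³⁺ still has 1 valence electron; B³⁺ is the bare [He] core.
Pulling an electron out of a noble-gas core costs far more than removing a remaining valence electron, so Mg, Al and B sit at the high end of IE_4.
Approximate IE_4 values (kJ/mol): Mg 10543, Al 11577, C 6223, B 25026.
Putting it together, IE_4: C < Mg < Al < B.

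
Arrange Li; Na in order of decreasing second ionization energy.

Li > Na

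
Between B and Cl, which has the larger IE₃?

Cl

IE_3 is the cost of taking one more electron from the +2 cation: B²⁺ still has 1 valence electron; Cl²⁺ still has 5 valence electrons.
All are still removing valence electrons, so compare the +2 ions as you would atoms: IE_3 generally rises across a period (higher Z_eff) and falls down a group (larger shell), subject to the usual subshell exceptions.
Valence configurations: B²⁺ [He]2s¹, Cl²⁺ [Ne]3s²3p³.
Tabulated IE_3 (kJ/mol): B 3660, Cl 3822.
Overall IE_3 order: B < Cl.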